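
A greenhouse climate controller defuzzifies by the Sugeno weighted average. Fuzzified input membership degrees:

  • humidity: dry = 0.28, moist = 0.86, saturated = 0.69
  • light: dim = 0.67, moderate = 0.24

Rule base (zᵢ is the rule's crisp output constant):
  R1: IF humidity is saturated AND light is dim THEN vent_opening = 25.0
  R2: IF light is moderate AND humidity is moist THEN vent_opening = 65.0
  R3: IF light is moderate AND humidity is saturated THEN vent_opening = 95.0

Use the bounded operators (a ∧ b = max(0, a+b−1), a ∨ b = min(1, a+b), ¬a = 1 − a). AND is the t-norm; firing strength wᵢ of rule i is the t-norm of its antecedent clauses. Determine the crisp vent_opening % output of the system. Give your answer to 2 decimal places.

R1 (z=25.0): saturated=0.69, dim=0.67; AND[max(0, a+b−1)] → w = 0.36
R2 (z=65.0): moderate=0.24, moist=0.86; AND[max(0, a+b−1)] → w = 0.10
R3 (z=95.0): moderate=0.24, saturated=0.69; AND[max(0, a+b−1)] → w = 0.00
Weighted average = (0.36·25.0 + 0.10·65.0 + 0.00·95.0) / (0.36 + 0.10 + 0.00)
  = 15.5000 / 0.4600 = 33.70

33.70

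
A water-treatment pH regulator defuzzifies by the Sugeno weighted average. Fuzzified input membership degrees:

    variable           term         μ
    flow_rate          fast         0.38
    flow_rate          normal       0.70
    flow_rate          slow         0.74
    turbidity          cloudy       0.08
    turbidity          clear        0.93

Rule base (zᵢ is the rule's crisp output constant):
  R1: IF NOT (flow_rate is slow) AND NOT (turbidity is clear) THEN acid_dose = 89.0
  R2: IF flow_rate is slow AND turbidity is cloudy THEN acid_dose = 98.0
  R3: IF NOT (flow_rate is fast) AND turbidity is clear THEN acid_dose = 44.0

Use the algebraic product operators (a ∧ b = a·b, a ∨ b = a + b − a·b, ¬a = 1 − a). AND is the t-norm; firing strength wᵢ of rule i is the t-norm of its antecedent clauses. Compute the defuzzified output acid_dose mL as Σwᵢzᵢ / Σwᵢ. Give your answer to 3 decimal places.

R1 (z=89.0): ¬slow=1−0.74=0.26, ¬clear=1−0.93=0.07; AND[a·b] → w = 0.0182
R2 (z=98.0): slow=0.74, cloudy=0.08; AND[a·b] → w = 0.0592
R3 (z=44.0): ¬fast=1−0.38=0.62, clear=0.93; AND[a·b] → w = 0.5766
Weighted average = (0.0182·89.0 + 0.0592·98.0 + 0.5766·44.0) / (0.0182 + 0.0592 + 0.5766)
  = 32.7918 / 0.6540 = 50.140

50.140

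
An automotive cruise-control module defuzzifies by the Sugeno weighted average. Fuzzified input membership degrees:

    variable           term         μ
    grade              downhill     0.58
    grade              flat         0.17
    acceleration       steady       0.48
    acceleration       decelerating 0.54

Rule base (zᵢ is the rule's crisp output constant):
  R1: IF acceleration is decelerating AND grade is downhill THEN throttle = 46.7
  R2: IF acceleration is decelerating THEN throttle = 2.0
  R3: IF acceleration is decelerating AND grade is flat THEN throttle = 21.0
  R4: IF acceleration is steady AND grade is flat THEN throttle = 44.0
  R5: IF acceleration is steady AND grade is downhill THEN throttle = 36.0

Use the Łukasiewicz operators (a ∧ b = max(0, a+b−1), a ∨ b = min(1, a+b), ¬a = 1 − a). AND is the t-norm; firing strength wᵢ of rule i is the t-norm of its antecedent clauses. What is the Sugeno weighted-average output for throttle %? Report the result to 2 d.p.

R1 (z=46.7): decelerating=0.54, downhill=0.58; AND[max(0, a+b−1)] → w = 0.12
R2 (z=2.0): decelerating=0.54 → w = 0.54
R3 (z=21.0): decelerating=0.54, flat=0.17; AND[max(0, a+b−1)] → w = 0.00
R4 (z=44.0): steady=0.48, flat=0.17; AND[max(0, a+b−1)] → w = 0.00
R5 (z=36.0): steady=0.48, downhill=0.58; AND[max(0, a+b−1)] → w = 0.06
Weighted average = (0.12·46.7 + 0.54·2.0 + 0.00·21.0 + 0.00·44.0 + 0.06·36.0) / (0.12 + 0.54 + 0.00 + 0.00 + 0.06)
  = 8.8440 / 0.7200 = 12.28

12.28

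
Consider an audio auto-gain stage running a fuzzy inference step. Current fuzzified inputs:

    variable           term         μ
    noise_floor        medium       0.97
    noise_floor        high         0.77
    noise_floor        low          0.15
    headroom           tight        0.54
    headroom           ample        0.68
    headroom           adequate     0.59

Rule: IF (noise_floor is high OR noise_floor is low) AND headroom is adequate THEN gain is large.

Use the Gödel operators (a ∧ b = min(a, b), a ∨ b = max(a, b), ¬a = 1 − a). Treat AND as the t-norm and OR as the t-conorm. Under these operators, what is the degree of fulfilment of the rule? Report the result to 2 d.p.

0.59

firing strength: (high=0.77 OR low=0.15) = 0.77; AND[min(a, b)] with adequate=0.59 → w = 0.59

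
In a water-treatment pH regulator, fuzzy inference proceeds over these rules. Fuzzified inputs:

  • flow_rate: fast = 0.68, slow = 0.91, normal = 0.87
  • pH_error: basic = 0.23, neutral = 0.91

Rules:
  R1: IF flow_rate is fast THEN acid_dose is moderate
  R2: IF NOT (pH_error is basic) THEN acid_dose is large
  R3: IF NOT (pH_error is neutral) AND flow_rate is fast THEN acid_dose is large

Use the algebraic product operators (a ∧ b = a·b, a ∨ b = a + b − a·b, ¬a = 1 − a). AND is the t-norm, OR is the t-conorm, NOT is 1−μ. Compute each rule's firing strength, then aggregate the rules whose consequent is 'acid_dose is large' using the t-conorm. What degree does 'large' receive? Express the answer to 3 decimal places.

R1: fast=0.68 → w = 0.6800
R2: ¬basic=1−0.23=0.77 → w = 0.7700
R3: ¬neutral=1−0.91=0.09, fast=0.68; AND[a·b] → w = 0.0612
Rules with consequent 'large': {R2, R3} → strengths 0.7700, 0.0612
Aggregate via t-conorm [a + b − a·b]: 0.7841

0.784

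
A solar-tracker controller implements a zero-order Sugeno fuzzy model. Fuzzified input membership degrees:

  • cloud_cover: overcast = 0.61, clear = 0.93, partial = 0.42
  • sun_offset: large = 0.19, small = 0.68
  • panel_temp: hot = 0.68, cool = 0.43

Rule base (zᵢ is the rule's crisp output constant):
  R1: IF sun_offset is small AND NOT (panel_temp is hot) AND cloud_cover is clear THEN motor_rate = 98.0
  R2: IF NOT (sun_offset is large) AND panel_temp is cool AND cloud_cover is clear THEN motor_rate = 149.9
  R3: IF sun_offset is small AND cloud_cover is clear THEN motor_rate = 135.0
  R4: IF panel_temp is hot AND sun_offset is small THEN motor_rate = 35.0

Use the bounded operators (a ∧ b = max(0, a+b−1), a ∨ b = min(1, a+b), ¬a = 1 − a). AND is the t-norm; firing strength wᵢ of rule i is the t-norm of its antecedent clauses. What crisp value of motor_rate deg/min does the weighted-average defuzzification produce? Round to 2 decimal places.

R1 (z=98.0): small=0.68, ¬hot=1−0.68=0.32, clear=0.93; AND[max(0, a+b−1)] → w = 0.00
R2 (z=149.9): ¬large=1−0.19=0.81, cool=0.43, clear=0.93; AND[max(0, a+b−1)] → w = 0.17
R3 (z=135.0): small=0.68, clear=0.93; AND[max(0, a+b−1)] → w = 0.61
R4 (z=35.0): hot=0.68, small=0.68; AND[max(0, a+b−1)] → w = 0.36
Weighted average = (0.00·98.0 + 0.17·149.9 + 0.61·135.0 + 0.36·35.0) / (0.00 + 0.17 + 0.61 + 0.36)
  = 120.4330 / 1.1400 = 105.64

105.64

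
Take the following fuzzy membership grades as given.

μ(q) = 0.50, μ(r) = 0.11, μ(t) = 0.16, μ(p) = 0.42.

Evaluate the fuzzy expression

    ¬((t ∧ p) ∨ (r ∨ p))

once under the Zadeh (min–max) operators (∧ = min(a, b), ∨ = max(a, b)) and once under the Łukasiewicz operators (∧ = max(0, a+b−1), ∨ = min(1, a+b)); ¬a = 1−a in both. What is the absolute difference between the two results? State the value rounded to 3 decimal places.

Under Zadeh (min–max):
  t ∧ p = min(a, b) on (0.16, 0.42) = 0.16
  r ∨ p = max(a, b) on (0.11, 0.42) = 0.42
  (t ∧ p) ∨ (r ∨ p) = max(a, b) on (0.16, 0.42) = 0.42
  ¬((t ∧ p) ∨ (r ∨ p)) = 1 − 0.42 = 0.58
  → value = 0.5800
Under Łukasiewicz:
  t ∧ p = max(0, a+b−1) on (0.16, 0.42) = 0.00
  r ∨ p = min(1, a+b) on (0.11, 0.42) = 0.53
  (t ∧ p) ∨ (r ∨ p) = min(1, a+b) on (0.00, 0.53) = 0.53
  ¬((t ∧ p) ∨ (r ∨ p)) = 1 − 0.53 = 0.47
  → value = 0.4700
|0.5800 − 0.4700| = 0.110

0.110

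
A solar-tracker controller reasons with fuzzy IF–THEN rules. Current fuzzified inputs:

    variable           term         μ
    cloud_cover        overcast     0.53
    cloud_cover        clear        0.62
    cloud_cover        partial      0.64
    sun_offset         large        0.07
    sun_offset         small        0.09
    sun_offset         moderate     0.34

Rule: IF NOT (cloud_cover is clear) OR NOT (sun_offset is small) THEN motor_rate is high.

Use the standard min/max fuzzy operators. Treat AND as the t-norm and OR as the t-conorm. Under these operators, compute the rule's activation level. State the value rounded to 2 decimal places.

firing strength: ¬clear=1−0.62=0.38, ¬small=1−0.09=0.91; OR[max(a, b)] → w = 0.91

0.91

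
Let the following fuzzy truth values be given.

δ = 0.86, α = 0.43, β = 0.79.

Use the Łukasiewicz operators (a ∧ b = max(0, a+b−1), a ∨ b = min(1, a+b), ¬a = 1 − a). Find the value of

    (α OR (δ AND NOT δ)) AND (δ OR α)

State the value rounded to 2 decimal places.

NOT δ = 1 − 0.86 = 0.14
δ AND NOT δ = max(0, a+b−1) on (0.86, 0.14) = 0.00
α OR (δ AND NOT δ) = min(1, a+b) on (0.43, 0.00) = 0.43
δ OR α = min(1, a+b) on (0.86, 0.43) = 1.00
(α OR (δ AND NOT δ)) AND (δ OR α) = max(0, a+b−1) on (0.43, 1.00) = 0.43

0.43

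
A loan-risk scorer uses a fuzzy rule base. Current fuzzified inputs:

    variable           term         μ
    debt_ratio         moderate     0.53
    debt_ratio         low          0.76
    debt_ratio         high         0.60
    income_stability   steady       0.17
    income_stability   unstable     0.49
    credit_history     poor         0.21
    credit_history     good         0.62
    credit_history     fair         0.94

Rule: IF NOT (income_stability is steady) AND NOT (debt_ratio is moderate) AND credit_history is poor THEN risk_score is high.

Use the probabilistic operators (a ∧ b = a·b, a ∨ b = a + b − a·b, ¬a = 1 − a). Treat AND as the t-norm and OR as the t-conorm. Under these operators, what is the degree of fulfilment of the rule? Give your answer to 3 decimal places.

0.082

firing strength: ¬steady=1−0.17=0.83, ¬moderate=1−0.53=0.47, poor=0.21; AND[a·b] → w = 0.0819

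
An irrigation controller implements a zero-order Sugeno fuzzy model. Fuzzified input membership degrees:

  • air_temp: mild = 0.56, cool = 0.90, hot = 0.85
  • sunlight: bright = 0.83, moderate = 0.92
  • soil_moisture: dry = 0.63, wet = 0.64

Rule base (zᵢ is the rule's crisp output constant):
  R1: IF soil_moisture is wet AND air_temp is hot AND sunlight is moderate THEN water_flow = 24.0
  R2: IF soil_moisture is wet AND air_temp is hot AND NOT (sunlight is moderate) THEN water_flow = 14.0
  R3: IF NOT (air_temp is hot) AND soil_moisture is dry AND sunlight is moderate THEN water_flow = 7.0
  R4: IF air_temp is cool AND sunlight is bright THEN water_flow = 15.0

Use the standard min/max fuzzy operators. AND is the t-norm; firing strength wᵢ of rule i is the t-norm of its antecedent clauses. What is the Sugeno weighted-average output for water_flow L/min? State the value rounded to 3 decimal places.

R1 (z=24.0): wet=0.64, hot=0.85, moderate=0.92; AND[min(a, b)] → w = 0.64
R2 (z=14.0): wet=0.64, hot=0.85, ¬moderate=1−0.92=0.08; AND[min(a, b)] → w = 0.08
R3 (z=7.0): ¬hot=1−0.85=0.15, dry=0.63, moderate=0.92; AND[min(a, b)] → w = 0.15
R4 (z=15.0): cool=0.90, bright=0.83; AND[min(a, b)] → w = 0.83
Weighted average = (0.64·24.0 + 0.08·14.0 + 0.15·7.0 + 0.83·15.0) / (0.64 + 0.08 + 0.15 + 0.83)
  = 29.9800 / 1.7000 = 17.635

17.635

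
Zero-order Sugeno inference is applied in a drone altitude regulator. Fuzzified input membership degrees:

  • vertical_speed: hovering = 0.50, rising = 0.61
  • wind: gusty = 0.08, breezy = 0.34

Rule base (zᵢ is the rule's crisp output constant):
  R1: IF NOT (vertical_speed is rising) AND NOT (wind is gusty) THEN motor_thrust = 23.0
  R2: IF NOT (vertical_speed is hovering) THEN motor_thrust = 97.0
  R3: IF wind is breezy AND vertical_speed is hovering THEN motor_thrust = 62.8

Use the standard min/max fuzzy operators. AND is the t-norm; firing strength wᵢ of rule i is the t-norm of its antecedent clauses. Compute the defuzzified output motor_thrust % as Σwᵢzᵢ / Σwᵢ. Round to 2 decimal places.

64.08

R1 (z=23.0): ¬rising=1−0.61=0.39, ¬gusty=1−0.08=0.92; AND[min(a, b)] → w = 0.39
R2 (z=97.0): ¬hovering=1−0.50=0.50 → w = 0.50
R3 (z=62.8): breezy=0.34, hovering=0.50; AND[min(a, b)] → w = 0.34
Weighted average = (0.39·23.0 + 0.50·97.0 + 0.34·62.8) / (0.39 + 0.50 + 0.34)
  = 78.8220 / 1.2300 = 64.08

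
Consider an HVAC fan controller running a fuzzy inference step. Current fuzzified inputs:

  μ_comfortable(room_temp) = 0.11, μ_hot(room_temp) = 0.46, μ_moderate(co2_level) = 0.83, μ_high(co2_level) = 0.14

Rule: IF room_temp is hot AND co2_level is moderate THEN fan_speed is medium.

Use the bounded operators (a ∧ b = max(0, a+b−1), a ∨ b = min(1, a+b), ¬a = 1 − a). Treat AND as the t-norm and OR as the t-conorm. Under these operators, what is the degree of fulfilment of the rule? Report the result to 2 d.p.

firing strength: hot=0.46, moderate=0.83; AND[max(0, a+b−1)] → w = 0.29

0.29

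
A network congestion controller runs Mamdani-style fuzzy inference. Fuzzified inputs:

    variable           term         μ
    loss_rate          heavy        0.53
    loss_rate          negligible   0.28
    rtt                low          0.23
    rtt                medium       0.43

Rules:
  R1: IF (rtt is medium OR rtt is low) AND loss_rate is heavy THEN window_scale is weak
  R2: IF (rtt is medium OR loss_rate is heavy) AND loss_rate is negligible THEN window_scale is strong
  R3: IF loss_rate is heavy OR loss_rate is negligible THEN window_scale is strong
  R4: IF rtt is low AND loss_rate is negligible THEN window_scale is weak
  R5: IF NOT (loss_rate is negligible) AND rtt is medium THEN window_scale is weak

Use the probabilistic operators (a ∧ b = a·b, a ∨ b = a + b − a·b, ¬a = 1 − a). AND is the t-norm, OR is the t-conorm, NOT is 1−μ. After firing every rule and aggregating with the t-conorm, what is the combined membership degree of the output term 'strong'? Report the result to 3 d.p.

R1: (medium=0.43 OR low=0.23) = 0.5611; AND[a·b] with heavy=0.53 → w = 0.2974
R2: (medium=0.43 OR heavy=0.53) = 0.7321; AND[a·b] with negligible=0.28 → w = 0.2050
R3: heavy=0.53, negligible=0.28; OR[a + b − a·b] → w = 0.6616
R4: low=0.23, negligible=0.28; AND[a·b] → w = 0.0644
R5: ¬negligible=1−0.28=0.72, medium=0.43; AND[a·b] → w = 0.3096
Rules with consequent 'strong': {R2, R3} → strengths 0.2050, 0.6616
Aggregate via t-conorm [a + b − a·b]: 0.7310

0.731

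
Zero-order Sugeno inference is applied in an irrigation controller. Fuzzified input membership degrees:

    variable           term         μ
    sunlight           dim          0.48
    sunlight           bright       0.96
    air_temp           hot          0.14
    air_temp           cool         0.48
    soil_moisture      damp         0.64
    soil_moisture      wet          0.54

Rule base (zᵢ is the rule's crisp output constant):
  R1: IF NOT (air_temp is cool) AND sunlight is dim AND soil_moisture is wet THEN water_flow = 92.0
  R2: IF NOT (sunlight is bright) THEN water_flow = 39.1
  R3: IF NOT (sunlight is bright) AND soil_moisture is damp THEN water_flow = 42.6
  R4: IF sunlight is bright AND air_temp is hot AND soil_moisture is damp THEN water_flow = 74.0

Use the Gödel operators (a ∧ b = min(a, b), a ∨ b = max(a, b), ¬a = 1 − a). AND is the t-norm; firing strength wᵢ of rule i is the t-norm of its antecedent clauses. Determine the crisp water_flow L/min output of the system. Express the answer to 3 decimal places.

R1 (z=92.0): ¬cool=1−0.48=0.52, dim=0.48, wet=0.54; AND[min(a, b)] → w = 0.48
R2 (z=39.1): ¬bright=1−0.96=0.04 → w = 0.04
R3 (z=42.6): ¬bright=1−0.96=0.04, damp=0.64; AND[min(a, b)] → w = 0.04
R4 (z=74.0): bright=0.96, hot=0.14, damp=0.64; AND[min(a, b)] → w = 0.14
Weighted average = (0.48·92.0 + 0.04·39.1 + 0.04·42.6 + 0.14·74.0) / (0.48 + 0.04 + 0.04 + 0.14)
  = 57.7880 / 0.7000 = 82.554

82.554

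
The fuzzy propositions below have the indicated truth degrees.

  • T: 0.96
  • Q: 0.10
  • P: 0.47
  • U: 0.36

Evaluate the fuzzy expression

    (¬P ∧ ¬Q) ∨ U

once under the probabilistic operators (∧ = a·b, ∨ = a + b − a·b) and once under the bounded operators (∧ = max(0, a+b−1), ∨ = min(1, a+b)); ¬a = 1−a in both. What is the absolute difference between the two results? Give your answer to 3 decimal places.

0.125

Under probabilistic:
  ¬P = 1 − 0.4700 = 0.5300
  ¬Q = 1 − 0.1000 = 0.9000
  ¬P ∧ ¬Q = a·b on (0.5300, 0.9000) = 0.4770
  (¬P ∧ ¬Q) ∨ U = a + b − a·b on (0.4770, 0.3600) = 0.6653
  → value = 0.6653
Under bounded:
  ¬P = 1 − 0.47 = 0.53
  ¬Q = 1 − 0.10 = 0.90
  ¬P ∧ ¬Q = max(0, a+b−1) on (0.53, 0.90) = 0.43
  (¬P ∧ ¬Q) ∨ U = min(1, a+b) on (0.43, 0.36) = 0.79
  → value = 0.7900
|0.6653 − 0.7900| = 0.125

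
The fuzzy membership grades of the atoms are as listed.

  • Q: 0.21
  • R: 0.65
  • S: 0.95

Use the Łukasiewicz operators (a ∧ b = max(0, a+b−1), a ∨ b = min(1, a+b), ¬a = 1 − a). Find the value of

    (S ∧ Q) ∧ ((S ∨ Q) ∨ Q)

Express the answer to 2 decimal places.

0.16

S ∧ Q = max(0, a+b−1) on (0.95, 0.21) = 0.16
S ∨ Q = min(1, a+b) on (0.95, 0.21) = 1.00
(S ∨ Q) ∨ Q = min(1, a+b) on (1.00, 0.21) = 1.00
(S ∧ Q) ∧ ((S ∨ Q) ∨ Q) = max(0, a+b−1) on (0.16, 1.00) = 0.16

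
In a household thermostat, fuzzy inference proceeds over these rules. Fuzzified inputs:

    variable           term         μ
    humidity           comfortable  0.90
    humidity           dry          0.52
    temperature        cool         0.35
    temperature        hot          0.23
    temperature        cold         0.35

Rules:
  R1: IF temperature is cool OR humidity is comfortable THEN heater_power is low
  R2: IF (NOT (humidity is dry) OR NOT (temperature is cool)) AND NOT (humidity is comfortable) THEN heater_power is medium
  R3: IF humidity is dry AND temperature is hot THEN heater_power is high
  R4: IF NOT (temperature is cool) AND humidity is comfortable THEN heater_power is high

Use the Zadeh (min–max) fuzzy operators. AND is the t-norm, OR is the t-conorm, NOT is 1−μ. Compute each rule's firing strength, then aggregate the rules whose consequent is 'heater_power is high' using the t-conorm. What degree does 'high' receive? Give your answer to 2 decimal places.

0.65

R1: cool=0.35, comfortable=0.90; OR[max(a, b)] → w = 0.90
R2: (¬dry=1−0.52=0.48 OR ¬cool=1−0.35=0.65) = 0.65; AND[min(a, b)] with ¬comfortable=1−0.90=0.10 → w = 0.10
R3: dry=0.52, hot=0.23; AND[min(a, b)] → w = 0.23
R4: ¬cool=1−0.35=0.65, comfortable=0.90; AND[min(a, b)] → w = 0.65
Rules with consequent 'high': {R3, R4} → strengths 0.23, 0.65
Aggregate via t-conorm [max(a, b)]: 0.65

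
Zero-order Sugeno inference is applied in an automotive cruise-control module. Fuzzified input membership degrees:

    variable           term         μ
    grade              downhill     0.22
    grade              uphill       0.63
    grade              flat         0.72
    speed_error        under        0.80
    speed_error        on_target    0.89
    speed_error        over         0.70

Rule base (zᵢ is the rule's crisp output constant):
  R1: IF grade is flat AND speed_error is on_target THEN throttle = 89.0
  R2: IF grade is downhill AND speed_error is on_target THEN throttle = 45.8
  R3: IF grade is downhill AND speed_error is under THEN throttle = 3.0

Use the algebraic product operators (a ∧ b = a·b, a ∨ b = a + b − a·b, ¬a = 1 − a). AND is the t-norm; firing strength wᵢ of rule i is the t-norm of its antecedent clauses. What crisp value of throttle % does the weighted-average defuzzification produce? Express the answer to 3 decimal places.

65.699

R1 (z=89.0): flat=0.72, on_target=0.89; AND[a·b] → w = 0.6408
R2 (z=45.8): downhill=0.22, on_target=0.89; AND[a·b] → w = 0.1958
R3 (z=3.0): downhill=0.22, under=0.80; AND[a·b] → w = 0.1760
Weighted average = (0.6408·89.0 + 0.1958·45.8 + 0.1760·3.0) / (0.6408 + 0.1958 + 0.1760)
  = 66.5268 / 1.0126 = 65.699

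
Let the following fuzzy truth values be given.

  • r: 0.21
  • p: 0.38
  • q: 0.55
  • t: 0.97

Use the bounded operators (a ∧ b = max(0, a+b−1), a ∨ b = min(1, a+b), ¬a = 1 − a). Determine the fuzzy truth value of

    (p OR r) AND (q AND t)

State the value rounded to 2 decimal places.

0.11

p OR r = min(1, a+b) on (0.38, 0.21) = 0.59
q AND t = max(0, a+b−1) on (0.55, 0.97) = 0.52
(p OR r) AND (q AND t) = max(0, a+b−1) on (0.59, 0.52) = 0.11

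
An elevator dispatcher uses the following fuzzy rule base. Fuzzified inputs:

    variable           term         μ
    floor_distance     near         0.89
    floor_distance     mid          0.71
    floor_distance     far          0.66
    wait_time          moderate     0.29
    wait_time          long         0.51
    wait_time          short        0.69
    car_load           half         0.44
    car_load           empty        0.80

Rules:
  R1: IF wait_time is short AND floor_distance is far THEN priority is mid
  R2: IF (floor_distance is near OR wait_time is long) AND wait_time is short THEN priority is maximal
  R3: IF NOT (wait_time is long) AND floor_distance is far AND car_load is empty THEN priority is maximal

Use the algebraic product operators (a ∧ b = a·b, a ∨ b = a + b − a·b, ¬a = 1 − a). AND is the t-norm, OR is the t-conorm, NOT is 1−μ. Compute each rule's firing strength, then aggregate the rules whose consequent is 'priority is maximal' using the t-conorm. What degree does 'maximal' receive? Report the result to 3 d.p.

R1: short=0.69, far=0.66; AND[a·b] → w = 0.4554
R2: (near=0.89 OR long=0.51) = 0.9461; AND[a·b] with short=0.69 → w = 0.6528
R3: ¬long=1−0.51=0.49, far=0.66, empty=0.80; AND[a·b] → w = 0.2587
Rules with consequent 'maximal': {R2, R3} → strengths 0.6528, 0.2587
Aggregate via t-conorm [a + b − a·b]: 0.7426

0.743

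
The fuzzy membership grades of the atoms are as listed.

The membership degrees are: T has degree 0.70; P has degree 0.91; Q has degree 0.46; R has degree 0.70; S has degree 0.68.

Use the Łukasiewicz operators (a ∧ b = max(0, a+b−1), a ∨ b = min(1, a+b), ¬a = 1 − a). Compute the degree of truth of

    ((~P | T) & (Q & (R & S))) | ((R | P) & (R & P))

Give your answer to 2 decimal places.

~P = 1 − 0.91 = 0.09
~P | T = min(1, a+b) on (0.09, 0.70) = 0.79
R & S = max(0, a+b−1) on (0.70, 0.68) = 0.38
Q & (R & S) = max(0, a+b−1) on (0.46, 0.38) = 0.00
(~P | T) & (Q & (R & S)) = max(0, a+b−1) on (0.79, 0.00) = 0.00
R | P = min(1, a+b) on (0.70, 0.91) = 1.00
R & P = max(0, a+b−1) on (0.70, 0.91) = 0.61
(R | P) & (R & P) = max(0, a+b−1) on (1.00, 0.61) = 0.61
((~P | T) & (Q & (R & S))) | ((R | P) & (R & P)) = min(1, a+b) on (0.00, 0.61) = 0.61

0.61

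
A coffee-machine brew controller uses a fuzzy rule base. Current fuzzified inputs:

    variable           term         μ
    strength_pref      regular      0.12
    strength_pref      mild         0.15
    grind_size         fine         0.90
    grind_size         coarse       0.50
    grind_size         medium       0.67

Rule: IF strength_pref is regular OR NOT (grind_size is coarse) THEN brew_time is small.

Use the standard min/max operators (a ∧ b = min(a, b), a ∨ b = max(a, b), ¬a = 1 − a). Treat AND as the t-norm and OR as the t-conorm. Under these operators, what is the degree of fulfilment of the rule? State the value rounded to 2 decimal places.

0.50

firing strength: regular=0.12, ¬coarse=1−0.50=0.50; OR[max(a, b)] → w = 0.50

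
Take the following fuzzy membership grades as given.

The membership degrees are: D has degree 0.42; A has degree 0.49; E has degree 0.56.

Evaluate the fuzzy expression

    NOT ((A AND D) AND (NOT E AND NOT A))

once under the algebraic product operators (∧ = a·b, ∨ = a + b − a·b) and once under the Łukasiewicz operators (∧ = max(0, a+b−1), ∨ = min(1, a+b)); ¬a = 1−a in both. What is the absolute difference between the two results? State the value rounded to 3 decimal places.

0.046

Under algebraic product:
  A AND D = a·b on (0.4900, 0.4200) = 0.2058
  NOT E = 1 − 0.5600 = 0.4400
  NOT A = 1 − 0.4900 = 0.5100
  NOT E AND NOT A = a·b on (0.4400, 0.5100) = 0.2244
  (A AND D) AND (NOT E AND NOT A) = a·b on (0.2058, 0.2244) = 0.0462
  NOT ((A AND D) AND (NOT E AND NOT A)) = 1 − 0.0462 = 0.9538
  → value = 0.9538
Under Łukasiewicz:
  A AND D = max(0, a+b−1) on (0.49, 0.42) = 0.00
  NOT E = 1 − 0.56 = 0.44
  NOT A = 1 − 0.49 = 0.51
  NOT E AND NOT A = max(0, a+b−1) on (0.44, 0.51) = 0.00
  (A AND D) AND (NOT E AND NOT A) = max(0, a+b−1) on (0.00, 0.00) = 0.00
  NOT ((A AND D) AND (NOT E AND NOT A)) = 1 − 0.00 = 1.00
  → value = 1.0000
|0.9538 − 1.0000| = 0.046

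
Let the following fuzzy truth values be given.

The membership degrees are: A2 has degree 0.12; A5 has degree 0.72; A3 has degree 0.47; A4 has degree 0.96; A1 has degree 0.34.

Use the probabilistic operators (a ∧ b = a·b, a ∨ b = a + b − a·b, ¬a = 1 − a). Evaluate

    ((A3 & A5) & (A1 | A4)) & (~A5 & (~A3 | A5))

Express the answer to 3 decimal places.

A3 & A5 = a·b on (0.4700, 0.7200) = 0.3384
A1 | A4 = a + b − a·b on (0.3400, 0.9600) = 0.9736
(A3 & A5) & (A1 | A4) = a·b on (0.3384, 0.9736) = 0.3295
~A5 = 1 − 0.7200 = 0.2800
~A3 = 1 − 0.4700 = 0.5300
~A3 | A5 = a + b − a·b on (0.5300, 0.7200) = 0.8684
~A5 & (~A3 | A5) = a·b on (0.2800, 0.8684) = 0.2432
((A3 & A5) & (A1 | A4)) & (~A5 & (~A3 | A5)) = a·b on (0.3295, 0.2432) = 0.0801

0.080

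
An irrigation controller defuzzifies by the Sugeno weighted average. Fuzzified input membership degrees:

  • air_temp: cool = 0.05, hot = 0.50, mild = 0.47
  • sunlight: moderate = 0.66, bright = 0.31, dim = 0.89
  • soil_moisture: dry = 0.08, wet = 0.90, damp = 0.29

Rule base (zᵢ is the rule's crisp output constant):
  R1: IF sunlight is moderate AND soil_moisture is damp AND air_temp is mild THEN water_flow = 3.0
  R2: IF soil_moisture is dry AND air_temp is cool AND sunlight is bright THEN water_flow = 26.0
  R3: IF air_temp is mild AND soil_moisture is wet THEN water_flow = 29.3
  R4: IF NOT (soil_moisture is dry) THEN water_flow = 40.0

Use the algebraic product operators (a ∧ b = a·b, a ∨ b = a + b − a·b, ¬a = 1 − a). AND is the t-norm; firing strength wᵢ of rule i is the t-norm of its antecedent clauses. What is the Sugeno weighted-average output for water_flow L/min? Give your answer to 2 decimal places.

34.51

R1 (z=3.0): moderate=0.66, damp=0.29, mild=0.47; AND[a·b] → w = 0.0900
R2 (z=26.0): dry=0.08, cool=0.05, bright=0.31; AND[a·b] → w = 0.0012
R3 (z=29.3): mild=0.47, wet=0.90; AND[a·b] → w = 0.4230
R4 (z=40.0): ¬dry=1−0.08=0.92 → w = 0.9200
Weighted average = (0.0900·3.0 + 0.0012·26.0 + 0.4230·29.3 + 0.9200·40.0) / (0.0900 + 0.0012 + 0.4230 + 0.9200)
  = 49.4960 / 1.4342 = 34.51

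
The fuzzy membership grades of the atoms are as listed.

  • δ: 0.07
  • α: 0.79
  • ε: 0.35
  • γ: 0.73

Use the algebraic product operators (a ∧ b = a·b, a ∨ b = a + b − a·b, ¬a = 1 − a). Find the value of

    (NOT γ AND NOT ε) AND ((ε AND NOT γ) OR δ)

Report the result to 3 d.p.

0.028

NOT γ = 1 − 0.7300 = 0.2700
NOT ε = 1 − 0.3500 = 0.6500
NOT γ AND NOT ε = a·b on (0.2700, 0.6500) = 0.1755
NOT γ = 1 − 0.7300 = 0.2700
ε AND NOT γ = a·b on (0.3500, 0.2700) = 0.0945
(ε AND NOT γ) OR δ = a + b − a·b on (0.0945, 0.0700) = 0.1579
(NOT γ AND NOT ε) AND ((ε AND NOT γ) OR δ) = a·b on (0.1755, 0.1579) = 0.0277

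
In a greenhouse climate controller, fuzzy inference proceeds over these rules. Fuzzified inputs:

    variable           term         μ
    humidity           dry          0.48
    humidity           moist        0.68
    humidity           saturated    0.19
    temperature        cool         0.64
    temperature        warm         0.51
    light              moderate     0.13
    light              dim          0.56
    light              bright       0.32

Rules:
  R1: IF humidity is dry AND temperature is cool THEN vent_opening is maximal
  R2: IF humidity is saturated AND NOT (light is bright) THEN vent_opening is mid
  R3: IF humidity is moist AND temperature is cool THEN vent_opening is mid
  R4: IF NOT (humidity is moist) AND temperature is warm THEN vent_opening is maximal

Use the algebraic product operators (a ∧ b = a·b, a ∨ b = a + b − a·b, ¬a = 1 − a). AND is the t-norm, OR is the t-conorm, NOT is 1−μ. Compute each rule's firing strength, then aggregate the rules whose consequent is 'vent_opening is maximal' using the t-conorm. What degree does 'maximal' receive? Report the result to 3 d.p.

R1: dry=0.48, cool=0.64; AND[a·b] → w = 0.3072
R2: saturated=0.19, ¬bright=1−0.32=0.68; AND[a·b] → w = 0.1292
R3: moist=0.68, cool=0.64; AND[a·b] → w = 0.4352
R4: ¬moist=1−0.68=0.32, warm=0.51; AND[a·b] → w = 0.1632
Rules with consequent 'maximal': {R1, R4} → strengths 0.3072, 0.1632
Aggregate via t-conorm [a + b − a·b]: 0.4203

0.420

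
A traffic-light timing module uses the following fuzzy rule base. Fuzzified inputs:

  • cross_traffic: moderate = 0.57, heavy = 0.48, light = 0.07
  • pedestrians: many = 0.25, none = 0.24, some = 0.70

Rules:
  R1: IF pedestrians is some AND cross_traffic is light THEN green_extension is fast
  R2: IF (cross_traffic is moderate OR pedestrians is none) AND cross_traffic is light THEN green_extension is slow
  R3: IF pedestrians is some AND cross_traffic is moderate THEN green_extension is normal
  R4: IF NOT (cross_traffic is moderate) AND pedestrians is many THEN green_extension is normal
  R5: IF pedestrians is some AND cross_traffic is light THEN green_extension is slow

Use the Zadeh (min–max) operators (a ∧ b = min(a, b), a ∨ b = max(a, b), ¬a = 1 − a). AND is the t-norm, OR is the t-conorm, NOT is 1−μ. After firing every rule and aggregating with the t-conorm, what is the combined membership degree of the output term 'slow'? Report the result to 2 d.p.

0.07

R1: some=0.70, light=0.07; AND[min(a, b)] → w = 0.07
R2: (moderate=0.57 OR none=0.24) = 0.57; AND[min(a, b)] with light=0.07 → w = 0.07
R3: some=0.70, moderate=0.57; AND[min(a, b)] → w = 0.57
R4: ¬moderate=1−0.57=0.43, many=0.25; AND[min(a, b)] → w = 0.25
R5: some=0.70, light=0.07; AND[min(a, b)] → w = 0.07
Rules with consequent 'slow': {R2, R5} → strengths 0.07, 0.07
Aggregate via t-conorm [max(a, b)]: 0.07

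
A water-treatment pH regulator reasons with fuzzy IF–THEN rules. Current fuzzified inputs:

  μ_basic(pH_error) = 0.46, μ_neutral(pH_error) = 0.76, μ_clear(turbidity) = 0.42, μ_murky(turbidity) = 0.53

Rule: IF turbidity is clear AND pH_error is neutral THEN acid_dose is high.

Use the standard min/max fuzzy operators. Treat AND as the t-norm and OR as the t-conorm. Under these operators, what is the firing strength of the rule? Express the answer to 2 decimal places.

firing strength: clear=0.42, neutral=0.76; AND[min(a, b)] → w = 0.42

0.42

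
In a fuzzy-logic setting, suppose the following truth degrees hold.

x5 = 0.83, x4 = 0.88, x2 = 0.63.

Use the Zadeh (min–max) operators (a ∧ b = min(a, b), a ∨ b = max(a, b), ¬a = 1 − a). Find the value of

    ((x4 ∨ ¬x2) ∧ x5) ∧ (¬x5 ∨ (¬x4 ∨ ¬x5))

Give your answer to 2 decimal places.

¬x2 = 1 − 0.63 = 0.37
x4 ∨ ¬x2 = max(a, b) on (0.88, 0.37) = 0.88
(x4 ∨ ¬x2) ∧ x5 = min(a, b) on (0.88, 0.83) = 0.83
¬x5 = 1 − 0.83 = 0.17
¬x4 = 1 − 0.88 = 0.12
¬x5 = 1 − 0.83 = 0.17
¬x4 ∨ ¬x5 = max(a, b) on (0.12, 0.17) = 0.17
¬x5 ∨ (¬x4 ∨ ¬x5) = max(a, b) on (0.17, 0.17) = 0.17
((x4 ∨ ¬x2) ∧ x5) ∧ (¬x5 ∨ (¬x4 ∨ ¬x5)) = min(a, b) on (0.83, 0.17) = 0.17

0.17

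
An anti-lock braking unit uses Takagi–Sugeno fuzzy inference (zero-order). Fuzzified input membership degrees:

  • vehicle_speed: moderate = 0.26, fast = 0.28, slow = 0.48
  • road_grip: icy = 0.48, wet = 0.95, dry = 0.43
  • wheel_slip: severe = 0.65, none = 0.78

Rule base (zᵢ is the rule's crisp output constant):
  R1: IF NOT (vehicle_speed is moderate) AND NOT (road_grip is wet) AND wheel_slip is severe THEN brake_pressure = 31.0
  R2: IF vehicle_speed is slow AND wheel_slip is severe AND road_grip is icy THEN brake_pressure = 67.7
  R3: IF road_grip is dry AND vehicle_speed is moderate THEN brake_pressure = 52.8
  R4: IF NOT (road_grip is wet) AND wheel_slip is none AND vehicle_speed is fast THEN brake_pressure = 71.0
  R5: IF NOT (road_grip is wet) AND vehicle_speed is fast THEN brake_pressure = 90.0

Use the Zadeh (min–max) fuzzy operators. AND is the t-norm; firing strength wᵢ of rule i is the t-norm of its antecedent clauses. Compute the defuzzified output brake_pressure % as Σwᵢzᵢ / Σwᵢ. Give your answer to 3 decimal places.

62.724

R1 (z=31.0): ¬moderate=1−0.26=0.74, ¬wet=1−0.95=0.05, severe=0.65; AND[min(a, b)] → w = 0.05
R2 (z=67.7): slow=0.48, severe=0.65, icy=0.48; AND[min(a, b)] → w = 0.48
R3 (z=52.8): dry=0.43, moderate=0.26; AND[min(a, b)] → w = 0.26
R4 (z=71.0): ¬wet=1−0.95=0.05, none=0.78, fast=0.28; AND[min(a, b)] → w = 0.05
R5 (z=90.0): ¬wet=1−0.95=0.05, fast=0.28; AND[min(a, b)] → w = 0.05
Weighted average = (0.05·31.0 + 0.48·67.7 + 0.26·52.8 + 0.05·71.0 + 0.05·90.0) / (0.05 + 0.48 + 0.26 + 0.05 + 0.05)
  = 55.8240 / 0.8900 = 62.724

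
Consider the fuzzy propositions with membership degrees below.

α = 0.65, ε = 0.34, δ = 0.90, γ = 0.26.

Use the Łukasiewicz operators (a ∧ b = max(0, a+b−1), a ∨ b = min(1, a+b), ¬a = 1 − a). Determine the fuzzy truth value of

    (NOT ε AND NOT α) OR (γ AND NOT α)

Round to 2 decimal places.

0.01

NOT ε = 1 − 0.34 = 0.66
NOT α = 1 − 0.65 = 0.35
NOT ε AND NOT α = max(0, a+b−1) on (0.66, 0.35) = 0.01
NOT α = 1 − 0.65 = 0.35
γ AND NOT α = max(0, a+b−1) on (0.26, 0.35) = 0.00
(NOT ε AND NOT α) OR (γ AND NOT α) = min(1, a+b) on (0.01, 0.00) = 0.01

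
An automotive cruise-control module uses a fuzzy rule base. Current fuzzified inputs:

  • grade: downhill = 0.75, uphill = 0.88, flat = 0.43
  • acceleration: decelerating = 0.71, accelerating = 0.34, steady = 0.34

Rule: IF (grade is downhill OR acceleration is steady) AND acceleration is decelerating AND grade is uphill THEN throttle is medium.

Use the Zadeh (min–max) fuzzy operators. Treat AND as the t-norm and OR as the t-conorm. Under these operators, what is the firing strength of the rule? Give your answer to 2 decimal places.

firing strength: (downhill=0.75 OR steady=0.34) = 0.75; AND[min(a, b)] with decelerating=0.71, uphill=0.88 → w = 0.71

0.71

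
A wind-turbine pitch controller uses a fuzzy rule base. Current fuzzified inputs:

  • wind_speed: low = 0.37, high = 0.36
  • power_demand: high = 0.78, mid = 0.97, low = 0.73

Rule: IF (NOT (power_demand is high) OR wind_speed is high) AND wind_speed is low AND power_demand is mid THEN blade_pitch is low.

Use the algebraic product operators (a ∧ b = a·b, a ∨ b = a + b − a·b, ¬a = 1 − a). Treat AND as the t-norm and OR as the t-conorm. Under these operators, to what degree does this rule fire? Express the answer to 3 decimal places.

0.180

firing strength: (¬high=1−0.78=0.22 OR high=0.36) = 0.5008; AND[a·b] with low=0.37, mid=0.97 → w = 0.1797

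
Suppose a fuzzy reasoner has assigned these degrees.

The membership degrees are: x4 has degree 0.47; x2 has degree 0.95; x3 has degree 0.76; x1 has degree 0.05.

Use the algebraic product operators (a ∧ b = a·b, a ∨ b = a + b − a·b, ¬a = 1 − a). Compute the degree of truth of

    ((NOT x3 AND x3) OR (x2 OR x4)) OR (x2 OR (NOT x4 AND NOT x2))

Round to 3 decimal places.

0.999

NOT x3 = 1 − 0.7600 = 0.2400
NOT x3 AND x3 = a·b on (0.2400, 0.7600) = 0.1824
x2 OR x4 = a + b − a·b on (0.9500, 0.4700) = 0.9735
(NOT x3 AND x3) OR (x2 OR x4) = a + b − a·b on (0.1824, 0.9735) = 0.9783
NOT x4 = 1 − 0.4700 = 0.5300
NOT x2 = 1 − 0.9500 = 0.0500
NOT x4 AND NOT x2 = a·b on (0.5300, 0.0500) = 0.0265
x2 OR (NOT x4 AND NOT x2) = a + b − a·b on (0.9500, 0.0265) = 0.9513
((NOT x3 AND x3) OR (x2 OR x4)) OR (x2 OR (NOT x4 AND NOT x2)) = a + b − a·b on (0.9783, 0.9513) = 0.9989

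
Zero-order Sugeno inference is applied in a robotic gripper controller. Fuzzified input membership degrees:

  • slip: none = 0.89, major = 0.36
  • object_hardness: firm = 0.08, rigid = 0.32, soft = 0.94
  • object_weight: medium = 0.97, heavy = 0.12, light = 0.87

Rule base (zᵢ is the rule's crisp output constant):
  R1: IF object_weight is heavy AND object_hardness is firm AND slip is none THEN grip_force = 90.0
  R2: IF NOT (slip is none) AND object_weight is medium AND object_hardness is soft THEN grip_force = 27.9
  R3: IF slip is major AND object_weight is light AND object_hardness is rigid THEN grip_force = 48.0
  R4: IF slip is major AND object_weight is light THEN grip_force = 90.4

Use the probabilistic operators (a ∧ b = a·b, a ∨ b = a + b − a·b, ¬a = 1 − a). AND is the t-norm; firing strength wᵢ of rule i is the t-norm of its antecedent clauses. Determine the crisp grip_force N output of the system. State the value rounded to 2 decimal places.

70.25

R1 (z=90.0): heavy=0.12, firm=0.08, none=0.89; AND[a·b] → w = 0.0085
R2 (z=27.9): ¬none=1−0.89=0.11, medium=0.97, soft=0.94; AND[a·b] → w = 0.1003
R3 (z=48.0): major=0.36, light=0.87, rigid=0.32; AND[a·b] → w = 0.1002
R4 (z=90.4): major=0.36, light=0.87; AND[a·b] → w = 0.3132
Weighted average = (0.0085·90.0 + 0.1003·27.9 + 0.1002·48.0 + 0.3132·90.4) / (0.0085 + 0.1003 + 0.1002 + 0.3132)
  = 36.6913 / 0.5223 = 70.25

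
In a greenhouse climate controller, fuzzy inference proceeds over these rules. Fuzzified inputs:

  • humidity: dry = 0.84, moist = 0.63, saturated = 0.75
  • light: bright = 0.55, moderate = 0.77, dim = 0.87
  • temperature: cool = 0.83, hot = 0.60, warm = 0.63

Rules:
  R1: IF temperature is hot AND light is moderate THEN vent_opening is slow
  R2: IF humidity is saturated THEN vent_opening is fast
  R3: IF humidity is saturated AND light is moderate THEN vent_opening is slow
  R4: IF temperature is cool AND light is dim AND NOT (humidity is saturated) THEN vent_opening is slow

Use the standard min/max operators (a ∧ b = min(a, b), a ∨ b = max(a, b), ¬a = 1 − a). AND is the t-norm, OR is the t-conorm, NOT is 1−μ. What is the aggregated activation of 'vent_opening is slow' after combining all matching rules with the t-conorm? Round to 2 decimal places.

R1: hot=0.60, moderate=0.77; AND[min(a, b)] → w = 0.60
R2: saturated=0.75 → w = 0.75
R3: saturated=0.75, moderate=0.77; AND[min(a, b)] → w = 0.75
R4: cool=0.83, dim=0.87, ¬saturated=1−0.75=0.25; AND[min(a, b)] → w = 0.25
Rules with consequent 'slow': {R1, R3, R4} → strengths 0.60, 0.75, 0.25
Aggregate via t-conorm [max(a, b)]: 0.75

0.75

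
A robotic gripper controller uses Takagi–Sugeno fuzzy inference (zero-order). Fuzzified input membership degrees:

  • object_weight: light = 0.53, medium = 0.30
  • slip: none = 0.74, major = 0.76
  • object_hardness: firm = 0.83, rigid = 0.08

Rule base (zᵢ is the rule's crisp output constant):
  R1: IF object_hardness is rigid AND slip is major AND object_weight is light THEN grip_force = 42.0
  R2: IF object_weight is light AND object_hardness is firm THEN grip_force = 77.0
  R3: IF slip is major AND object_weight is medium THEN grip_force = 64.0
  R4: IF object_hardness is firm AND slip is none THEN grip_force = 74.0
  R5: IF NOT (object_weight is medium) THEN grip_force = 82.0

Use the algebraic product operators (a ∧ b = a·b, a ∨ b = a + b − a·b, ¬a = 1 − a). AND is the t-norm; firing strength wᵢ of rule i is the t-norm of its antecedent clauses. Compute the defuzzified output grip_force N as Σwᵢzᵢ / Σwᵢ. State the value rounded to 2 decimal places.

75.79

R1 (z=42.0): rigid=0.08, major=0.76, light=0.53; AND[a·b] → w = 0.0322
R2 (z=77.0): light=0.53, firm=0.83; AND[a·b] → w = 0.4399
R3 (z=64.0): major=0.76, medium=0.30; AND[a·b] → w = 0.2280
R4 (z=74.0): firm=0.83, none=0.74; AND[a·b] → w = 0.6142
R5 (z=82.0): ¬medium=1−0.30=0.70 → w = 0.7000
Weighted average = (0.0322·42.0 + 0.4399·77.0 + 0.2280·64.0 + 0.6142·74.0 + 0.7000·82.0) / (0.0322 + 0.4399 + 0.2280 + 0.6142 + 0.7000)
  = 152.6685 / 2.0143 = 75.79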